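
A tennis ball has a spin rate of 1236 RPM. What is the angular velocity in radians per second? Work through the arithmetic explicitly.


Convert RPM to rad/s: multiply by 2*pi and divide by 60
omega = 1236 * 2 * pi / 60
= 129.434 rad/s

129.434 rad/s


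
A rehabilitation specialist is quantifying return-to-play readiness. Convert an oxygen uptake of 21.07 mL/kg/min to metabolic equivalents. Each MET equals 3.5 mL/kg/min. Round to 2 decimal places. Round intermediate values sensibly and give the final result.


One MET = 3.5 mL/kg/min
Number of METs = 21.07 / 3.5
= 6.02 METs

6.02 METs


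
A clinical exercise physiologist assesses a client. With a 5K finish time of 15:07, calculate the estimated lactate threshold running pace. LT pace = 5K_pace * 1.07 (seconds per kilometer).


Race duration = 907 s for 5 km
Average pace = 907 / 5 = 181.4 s/km
LT pace = 181.4 * 1.07
= 194.1 s/km

194.1 s/km


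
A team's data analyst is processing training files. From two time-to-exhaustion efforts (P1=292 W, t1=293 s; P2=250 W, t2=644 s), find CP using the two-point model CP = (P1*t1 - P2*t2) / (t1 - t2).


Work in trial 1 = 85556 J
Work in trial 2 = 161000 J
Delta work = -75444 J
Delta time = -351 s
CP = -75444 / -351 = 214.94 W

214.94 W


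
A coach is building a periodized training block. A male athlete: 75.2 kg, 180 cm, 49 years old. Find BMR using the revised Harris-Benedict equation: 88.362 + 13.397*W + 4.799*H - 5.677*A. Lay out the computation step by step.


Intercept = 88.362
Weight contribution = 13.397 * 75.2 = 1007.4544
Height contribution = 4.799 * 180 = 863.82
Age contribution = 5.677 * 49 = 278.173
BMR = 88.362 + 1007.4544 + 863.82 - 278.173
= 1681.46 kcal/day

1681.46 kcal/day


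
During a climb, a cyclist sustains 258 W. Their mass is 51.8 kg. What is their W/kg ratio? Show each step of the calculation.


Power-to-weight = 258 W / 51.8 kg
= 4.981 W/kg

4.981 W/kg


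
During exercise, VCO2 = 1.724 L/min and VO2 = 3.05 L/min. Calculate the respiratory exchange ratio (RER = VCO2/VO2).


RER = VCO2 / VO2
= 1.724 / 3.05
= 0.5652

0.5652


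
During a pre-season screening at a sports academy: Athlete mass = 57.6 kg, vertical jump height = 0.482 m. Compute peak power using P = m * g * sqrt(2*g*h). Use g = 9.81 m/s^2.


sqrt(2 * 9.81 * 0.482) = sqrt(9.45684) = 3.075198 m/s
P = 57.6 * 9.81 * 3.075198
= 1737.66 W

1737.66 W


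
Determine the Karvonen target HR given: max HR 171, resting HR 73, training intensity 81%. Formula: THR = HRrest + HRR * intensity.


HRR = HRmax - HRrest = 171 - 73 = 98
THR = 73 + 98 * 0.81
= 152.38 bpm

152.38 bpm


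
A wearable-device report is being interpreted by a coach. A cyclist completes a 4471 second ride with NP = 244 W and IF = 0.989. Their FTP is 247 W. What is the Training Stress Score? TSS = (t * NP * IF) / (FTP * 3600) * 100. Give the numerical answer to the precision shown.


t * NP * IF = 4471 * 244 * 0.989 = 1078923.836
FTP * 3600 = 889200
TSS = (1078923.836 / 889200) * 100 = 121.34

121.34 TSS


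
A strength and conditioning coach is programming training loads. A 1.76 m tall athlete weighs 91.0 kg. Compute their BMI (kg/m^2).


height^2 = 3.0976 m^2
BMI = 91.0 / 3.0976 = 29.38 kg/m^2

29.38 kg/m^2


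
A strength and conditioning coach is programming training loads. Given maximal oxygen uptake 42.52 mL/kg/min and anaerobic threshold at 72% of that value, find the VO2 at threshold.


Percentage as decimal = 0.72
VO2 at AT = 42.52 * 0.72 = 30.61 mL/kg/min

30.61 mL/kg/min


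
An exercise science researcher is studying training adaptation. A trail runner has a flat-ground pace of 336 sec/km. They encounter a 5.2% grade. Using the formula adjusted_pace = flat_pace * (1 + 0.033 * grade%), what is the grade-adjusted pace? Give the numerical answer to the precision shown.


Grade factor = 1 + 0.033 * 5.2 = 1.1716
Adjusted = 336 * 1.1716 = 393.66 sec/km

393.66 s/km


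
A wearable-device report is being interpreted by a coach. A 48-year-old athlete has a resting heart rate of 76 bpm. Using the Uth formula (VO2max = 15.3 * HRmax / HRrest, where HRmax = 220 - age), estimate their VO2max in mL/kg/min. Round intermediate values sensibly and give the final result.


HRmax = 220 - 48 = 172 bpm
Ratio = HRmax / HRrest = 172 / 76 = 2.2632
VO2max = 15.3 * 2.2632 = 34.63 mL/kg/min

34.63 mL/kg/min


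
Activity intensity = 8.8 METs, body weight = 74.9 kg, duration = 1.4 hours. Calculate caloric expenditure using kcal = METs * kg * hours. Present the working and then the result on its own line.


kcal = 8.8 * 74.9 * 1.4
= 659.12 * 1.4
= 922.77 kcal

922.77 kcal


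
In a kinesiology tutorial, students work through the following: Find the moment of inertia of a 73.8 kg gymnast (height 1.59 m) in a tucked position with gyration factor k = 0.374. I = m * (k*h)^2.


Radius of gyration = 0.374 * 1.59 = 0.59466 m
I = 73.8 * 0.59466^2
= 73.8 * 0.353621
= 26.097 kg*m^2

26.097 kg*m^2


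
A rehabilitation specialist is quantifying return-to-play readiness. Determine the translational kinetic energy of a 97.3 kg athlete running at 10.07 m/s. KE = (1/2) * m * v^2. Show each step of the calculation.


KE = 0.5 * m * v^2
= 0.5 * 97.3 * 10.07^2
= 0.5 * 97.3 * 101.4049
= 4933.35 J

4933.35 J


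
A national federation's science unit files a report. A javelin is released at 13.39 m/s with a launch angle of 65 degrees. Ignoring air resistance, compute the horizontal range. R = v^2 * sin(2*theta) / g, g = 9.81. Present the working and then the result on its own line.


Launch speed squared = 179.2921
sin(2 * 65 deg) = 0.766044
Range = 179.2921 * 0.766044 / 9.81
= 14.001 m

14.001 m


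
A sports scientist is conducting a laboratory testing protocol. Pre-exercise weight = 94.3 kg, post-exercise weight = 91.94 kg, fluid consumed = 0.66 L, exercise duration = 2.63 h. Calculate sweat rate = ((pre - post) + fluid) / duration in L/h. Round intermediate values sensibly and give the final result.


Weight loss = 94.3 - 91.94 = 2.36 kg (approx L)
Total sweat = 2.36 + 0.66 = 3.02 L
Sweat rate = 3.02 / 2.63 = 1.148 L/h

1.148 L/h


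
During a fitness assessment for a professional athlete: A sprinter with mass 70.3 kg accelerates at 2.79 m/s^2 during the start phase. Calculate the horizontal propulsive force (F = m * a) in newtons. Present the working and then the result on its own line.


F = m * a
= 70.3 * 2.79
= 196.14 N

196.14 N


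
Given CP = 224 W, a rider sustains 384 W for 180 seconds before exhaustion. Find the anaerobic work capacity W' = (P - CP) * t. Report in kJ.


Excess power = 384 - 224 = 160 W
Work above CP = 160 * 180 = 28800 J
W' = 28.8 kJ

28.8 kJ


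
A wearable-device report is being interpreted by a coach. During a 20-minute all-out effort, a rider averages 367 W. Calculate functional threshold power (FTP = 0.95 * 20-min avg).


FTP = 0.95 * 367
= 348.65 W

348.65 W


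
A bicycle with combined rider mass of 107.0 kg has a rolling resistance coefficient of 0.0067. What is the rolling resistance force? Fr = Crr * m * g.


Fr = 0.0067 * 107.0 * 9.81
= 0.7169 * 9.81
= 7.033 N

7.033 N


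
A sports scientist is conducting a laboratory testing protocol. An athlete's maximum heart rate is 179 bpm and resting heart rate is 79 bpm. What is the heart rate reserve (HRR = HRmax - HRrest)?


HRR = HRmax - HRrest
= 179 - 79
= 100 bpm

100 bpm


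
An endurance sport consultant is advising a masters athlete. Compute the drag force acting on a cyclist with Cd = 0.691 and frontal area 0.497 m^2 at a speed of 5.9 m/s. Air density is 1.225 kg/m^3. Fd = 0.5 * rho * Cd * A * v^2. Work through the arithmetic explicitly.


Step 1: v^2 = 34.81
Step 2: Fd = 0.5 * 1.225 * 0.691 * 0.497 * 34.81
= 7.322 N

7.322 N


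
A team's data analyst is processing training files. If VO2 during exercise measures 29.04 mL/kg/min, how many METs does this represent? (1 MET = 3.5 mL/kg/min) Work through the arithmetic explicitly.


METs = VO2 / 3.5 = 29.04 / 3.5 = 8.3

8.3 METs


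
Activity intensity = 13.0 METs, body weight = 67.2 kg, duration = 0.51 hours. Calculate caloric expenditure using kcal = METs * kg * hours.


kcal = 13.0 * 67.2 * 0.51
= 873.6 * 0.51
= 445.54 kcal

445.54 kcal


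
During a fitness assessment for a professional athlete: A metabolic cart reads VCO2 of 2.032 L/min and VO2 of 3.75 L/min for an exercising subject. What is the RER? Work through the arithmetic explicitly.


RER = VCO2 / VO2 = 2.032 / 3.75 = 0.5419

0.5419


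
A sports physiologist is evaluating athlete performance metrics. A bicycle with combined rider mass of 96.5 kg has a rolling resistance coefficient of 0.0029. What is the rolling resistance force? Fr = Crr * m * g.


Fr = 0.0029 * 96.5 * 9.81
= 0.27985 * 9.81
= 2.745 N

2.745 N


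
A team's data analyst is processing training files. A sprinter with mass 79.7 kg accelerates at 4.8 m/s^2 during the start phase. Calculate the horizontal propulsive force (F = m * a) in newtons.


F = m * a
= 79.7 * 4.8
= 382.56 N

382.56 N


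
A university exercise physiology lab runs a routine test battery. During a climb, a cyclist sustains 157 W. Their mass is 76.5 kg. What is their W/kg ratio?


Power-to-weight = 157 W / 76.5 kg
= 2.052 W/kg

2.052 W/kg


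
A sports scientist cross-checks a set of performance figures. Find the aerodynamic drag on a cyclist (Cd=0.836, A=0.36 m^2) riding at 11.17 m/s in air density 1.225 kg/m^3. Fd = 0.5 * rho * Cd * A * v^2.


Fd = 0.5 * 1.225 * 0.836 * 0.36 * 11.17^2
= 0.5 * 1.225 * 0.836 * 0.36 * 124.7689
= 23.0 N

23.0 N


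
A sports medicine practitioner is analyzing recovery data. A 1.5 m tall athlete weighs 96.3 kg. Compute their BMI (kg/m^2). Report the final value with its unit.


height^2 = 2.25 m^2
BMI = 96.3 / 2.25 = 42.8 kg/m^2

42.8 kg/m^2


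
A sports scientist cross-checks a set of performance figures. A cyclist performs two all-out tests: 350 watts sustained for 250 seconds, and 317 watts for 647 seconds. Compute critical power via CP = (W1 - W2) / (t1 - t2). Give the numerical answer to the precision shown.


W1 = P1 * t1 = 350 * 250 = 87500 J
W2 = P2 * t2 = 317 * 647 = 205099 J
CP = (87500 - 205099) / (250 - 647)
= 296.22 W

296.22 W


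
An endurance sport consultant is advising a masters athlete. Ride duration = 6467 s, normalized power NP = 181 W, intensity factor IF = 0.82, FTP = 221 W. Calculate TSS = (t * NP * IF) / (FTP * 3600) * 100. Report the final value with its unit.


Numerator = 6467 * 181 * 0.82 = 959832.14
Denominator = 221 * 3600 = 795600
TSS = 959832.14 / 795600 * 100
= 120.64

120.64 TSS


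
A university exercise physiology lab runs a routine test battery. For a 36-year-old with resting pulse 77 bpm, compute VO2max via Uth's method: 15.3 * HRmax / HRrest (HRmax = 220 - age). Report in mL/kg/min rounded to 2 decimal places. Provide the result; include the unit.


Step 1: HRmax = 220 - 36 = 184 bpm
Step 2: Ratio = 184 / 77 = 2.3896
Step 3: VO2max = 15.3 * 2.3896 = 36.56 mL/kg/min

36.56 mL/kg/min


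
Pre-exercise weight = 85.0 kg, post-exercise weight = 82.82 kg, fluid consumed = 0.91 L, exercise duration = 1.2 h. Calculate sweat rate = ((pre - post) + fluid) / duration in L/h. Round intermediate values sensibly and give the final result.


Weight loss = 85.0 - 82.82 = 2.18 kg (approx L)
Total sweat = 2.18 + 0.91 = 3.09 L
Sweat rate = 3.09 / 1.2 = 2.575 L/h

2.575 L/h


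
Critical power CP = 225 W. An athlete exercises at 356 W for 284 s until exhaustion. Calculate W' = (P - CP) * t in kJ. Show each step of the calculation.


P - CP = 356 - 225 = 131 W
W' = 131 * 284 = 37204 J
= 37204 / 1000 = 37.204 kJ

37.204 kJ


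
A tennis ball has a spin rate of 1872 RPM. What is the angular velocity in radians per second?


Convert RPM to rad/s: multiply by 2*pi and divide by 60
omega = 1872 * 2 * pi / 60
= 196.035 rad/s

196.035 rad/s


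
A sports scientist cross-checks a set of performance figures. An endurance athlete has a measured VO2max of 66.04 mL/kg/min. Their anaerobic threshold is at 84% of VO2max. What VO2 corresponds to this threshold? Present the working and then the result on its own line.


Anaerobic threshold VO2 = VO2max * 84%
= 66.04 * 0.84
= 55.47 mL/kg/min

55.47 mL/kg/min


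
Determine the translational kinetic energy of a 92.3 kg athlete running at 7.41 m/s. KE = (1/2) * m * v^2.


KE = 0.5 * m * v^2
= 0.5 * 92.3 * 7.41^2
= 0.5 * 92.3 * 54.9081
= 2534.01 J

2534.01 J


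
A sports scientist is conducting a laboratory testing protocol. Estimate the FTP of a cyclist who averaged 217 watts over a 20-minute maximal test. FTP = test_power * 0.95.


FTP = 217 * 0.95 = 206.15 W

206.15 W


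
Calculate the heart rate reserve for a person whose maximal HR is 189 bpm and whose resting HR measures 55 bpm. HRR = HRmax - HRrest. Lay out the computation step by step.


HRmax = 189 bpm
HRrest = 55 bpm
HRR = 189 - 55 = 134 bpm

134 bpm


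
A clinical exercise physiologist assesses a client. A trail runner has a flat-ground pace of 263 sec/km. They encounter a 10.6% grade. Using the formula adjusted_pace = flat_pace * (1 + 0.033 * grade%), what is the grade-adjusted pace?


Grade factor = 1 + 0.033 * 10.6 = 1.3498
Adjusted = 263 * 1.3498 = 355.0 sec/km

355.0 s/km


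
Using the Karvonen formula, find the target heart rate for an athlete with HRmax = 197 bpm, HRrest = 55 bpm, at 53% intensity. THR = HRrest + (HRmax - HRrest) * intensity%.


HRR = 197 - 55 = 142
THR = 55 + 142 * 0.53
= 55 + 75.26
= 130.26 bpm

130.26 bpm


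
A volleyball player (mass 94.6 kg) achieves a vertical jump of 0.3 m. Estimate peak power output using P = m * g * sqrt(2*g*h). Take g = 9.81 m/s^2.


2 * g * h = 2 * 9.81 * 0.3 = 5.886
sqrt(5.886) = 2.426108 m/s
P = 94.6 * 9.81 * 2.426108 = 2251.49 W

2251.49 W


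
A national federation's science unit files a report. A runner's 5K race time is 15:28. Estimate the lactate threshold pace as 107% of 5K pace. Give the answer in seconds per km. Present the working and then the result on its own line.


Total race time = 15*60 + 28 = 928 seconds
5K pace = 928 / 5 = 185.6 sec/km
LT pace = 185.6 * 1.07 = 198.59 sec/km

198.59 s/km


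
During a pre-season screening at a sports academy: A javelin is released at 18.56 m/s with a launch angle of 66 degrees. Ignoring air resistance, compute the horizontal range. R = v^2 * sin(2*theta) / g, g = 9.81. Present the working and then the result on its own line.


Launch speed squared = 344.4736
sin(2 * 66 deg) = 0.743145
Range = 344.4736 * 0.743145 / 9.81
= 26.095 m

26.095 m


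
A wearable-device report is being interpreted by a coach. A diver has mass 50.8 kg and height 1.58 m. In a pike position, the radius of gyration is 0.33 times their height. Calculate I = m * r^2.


r = 0.33 * 1.58 = 0.5214 m
I = m * r^2 = 50.8 * 0.271858 = 13.81 kg*m^2

13.81 kg*m^2


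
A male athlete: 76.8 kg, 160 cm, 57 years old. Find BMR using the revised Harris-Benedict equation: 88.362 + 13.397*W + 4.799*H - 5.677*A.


Intercept = 88.362
Weight contribution = 13.397 * 76.8 = 1028.8896
Height contribution = 4.799 * 160 = 767.84
Age contribution = 5.677 * 57 = 323.589
BMR = 88.362 + 1028.8896 + 767.84 - 323.589
= 1561.5 kcal/day

1561.5 kcal/day


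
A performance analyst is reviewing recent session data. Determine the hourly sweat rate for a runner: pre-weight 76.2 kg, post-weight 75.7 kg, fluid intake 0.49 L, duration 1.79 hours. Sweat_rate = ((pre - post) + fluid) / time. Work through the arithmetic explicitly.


Mass lost = 76.2 - 75.7 = 0.5 kg
Add fluid consumed: 0.5 + 0.49 = 0.99 L total sweat
Sweat rate = 0.99 / 1.79 = 0.553 L/h

0.553 L/h


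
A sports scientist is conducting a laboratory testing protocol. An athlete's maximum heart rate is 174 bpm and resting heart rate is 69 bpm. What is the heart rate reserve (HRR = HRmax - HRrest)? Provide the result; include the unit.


HRR = HRmax - HRrest
= 174 - 69
= 105 bpm

105 bpm


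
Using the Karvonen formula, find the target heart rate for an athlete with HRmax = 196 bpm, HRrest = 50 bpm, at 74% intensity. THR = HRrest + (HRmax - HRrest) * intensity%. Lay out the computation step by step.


HRR = 196 - 50 = 146
THR = 50 + 146 * 0.74
= 50 + 108.04
= 158.04 bpm

158.04 bpm


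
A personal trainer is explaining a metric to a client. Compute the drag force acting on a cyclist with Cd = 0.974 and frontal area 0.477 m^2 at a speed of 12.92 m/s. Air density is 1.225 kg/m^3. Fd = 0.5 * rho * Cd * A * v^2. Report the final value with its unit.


Step 1: v^2 = 166.9264
Step 2: Fd = 0.5 * 1.225 * 0.974 * 0.477 * 166.9264
= 47.502 N

47.502 N


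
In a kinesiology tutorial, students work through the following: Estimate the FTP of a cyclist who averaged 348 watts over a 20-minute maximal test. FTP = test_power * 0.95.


FTP = 348 * 0.95 = 330.6 W

330.6 W


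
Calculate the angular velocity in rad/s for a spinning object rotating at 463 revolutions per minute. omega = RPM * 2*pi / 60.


omega = RPM * 2*pi / 60
= 463 * 6.28318531 / 60
= 48.485 rad/s

48.485 rad/s


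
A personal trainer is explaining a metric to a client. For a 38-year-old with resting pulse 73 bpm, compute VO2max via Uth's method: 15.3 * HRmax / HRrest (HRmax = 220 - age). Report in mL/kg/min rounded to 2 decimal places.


Step 1: HRmax = 220 - 38 = 182 bpm
Step 2: Ratio = 182 / 73 = 2.4932
Step 3: VO2max = 15.3 * 2.4932 = 38.15 mL/kg/min

38.15 mL/kg/min


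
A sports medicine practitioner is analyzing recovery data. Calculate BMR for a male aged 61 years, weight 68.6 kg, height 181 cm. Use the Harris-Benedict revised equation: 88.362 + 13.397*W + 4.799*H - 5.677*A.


Substituting values:
W term = 13.397 * 68.6 = 919.0342
H term = 4.799 * 181 = 868.619
A term = 5.677 * 61 = 346.297
BMR = 1529.72 kcal/day

1529.72 kcal/day


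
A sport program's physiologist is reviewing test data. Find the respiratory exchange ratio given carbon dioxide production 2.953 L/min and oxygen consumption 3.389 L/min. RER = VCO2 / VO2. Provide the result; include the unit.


VCO2 = 2.953 L/min
VO2 = 3.389 L/min
RER = 2.953 / 3.389 = 0.8713

0.8713


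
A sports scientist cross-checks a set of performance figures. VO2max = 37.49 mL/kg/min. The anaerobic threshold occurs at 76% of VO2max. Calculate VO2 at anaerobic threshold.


AT fraction = 76 / 100 = 0.76
AT VO2 = 37.49 * 0.76
= 28.49 mL/kg/min

28.49 mL/kg/min


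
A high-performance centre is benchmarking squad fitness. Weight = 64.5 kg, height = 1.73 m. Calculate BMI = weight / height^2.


height^2 = 1.73^2 = 2.9929
BMI = 64.5 / 2.9929 = 21.55 kg/m^2

21.55 kg/m^2


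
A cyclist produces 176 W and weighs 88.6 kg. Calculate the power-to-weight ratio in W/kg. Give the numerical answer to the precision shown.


P/W = power / mass
= 176 / 88.6
= 1.986 W/kg

1.986 W/kg


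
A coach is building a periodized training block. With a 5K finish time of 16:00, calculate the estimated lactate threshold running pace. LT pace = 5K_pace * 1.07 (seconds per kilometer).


Race duration = 960 s for 5 km
Average pace = 960 / 5 = 192.0 s/km
LT pace = 192.0 * 1.07
= 205.44 s/km

205.44 s/km


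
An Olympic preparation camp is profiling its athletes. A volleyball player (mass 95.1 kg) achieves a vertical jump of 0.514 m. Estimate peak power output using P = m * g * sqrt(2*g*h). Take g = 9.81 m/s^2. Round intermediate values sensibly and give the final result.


2 * g * h = 2 * 9.81 * 0.514 = 10.08468
sqrt(10.08468) = 3.175639 m/s
P = 95.1 * 9.81 * 3.175639 = 2962.65 W

2962.65 W


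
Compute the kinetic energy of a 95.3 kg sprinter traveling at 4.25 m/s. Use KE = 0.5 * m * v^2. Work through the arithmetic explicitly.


Velocity squared = 18.0625
KE = 0.5 * 95.3 * 18.0625 = 860.68 J

860.68 J


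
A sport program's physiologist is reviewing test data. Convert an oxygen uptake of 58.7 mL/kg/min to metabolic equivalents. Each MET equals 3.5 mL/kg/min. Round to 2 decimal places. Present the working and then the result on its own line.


One MET = 3.5 mL/kg/min
Number of METs = 58.7 / 3.5
= 16.77 METs

16.77 METs


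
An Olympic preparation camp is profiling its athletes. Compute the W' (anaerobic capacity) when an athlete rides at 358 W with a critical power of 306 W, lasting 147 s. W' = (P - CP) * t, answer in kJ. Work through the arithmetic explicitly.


Above-CP power = 52 W
Duration = 147 s
W' = 52 * 147 = 7644 J
Convert: 7644 / 1000 = 7.644 kJ

7.644 kJ


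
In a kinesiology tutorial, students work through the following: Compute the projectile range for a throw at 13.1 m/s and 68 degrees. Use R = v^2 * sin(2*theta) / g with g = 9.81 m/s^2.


Two times the angle = 136 degrees
sin(136) = 0.694658
R = 171.61 * 0.694658 / 9.81 = 12.152 m

12.152 m


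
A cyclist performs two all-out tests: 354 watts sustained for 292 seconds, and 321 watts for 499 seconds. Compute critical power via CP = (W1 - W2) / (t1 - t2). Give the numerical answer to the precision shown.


W1 = P1 * t1 = 354 * 292 = 103368 J
W2 = P2 * t2 = 321 * 499 = 160179 J
CP = (103368 - 160179) / (292 - 499)
= 274.45 W

274.45 W


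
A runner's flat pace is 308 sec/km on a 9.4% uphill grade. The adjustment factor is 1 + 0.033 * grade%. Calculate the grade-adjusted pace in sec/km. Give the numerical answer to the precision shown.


Factor = 1 + 0.033 * 9.4 = 1.3102
Adjusted pace = 308 * 1.3102
= 403.54 sec/km

403.54 s/km


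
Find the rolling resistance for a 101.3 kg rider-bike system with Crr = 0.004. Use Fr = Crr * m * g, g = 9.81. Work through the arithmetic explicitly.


m * g = 101.3 * 9.81 = 993.753 N
Fr = 0.004 * 993.753 = 3.975 N

3.975 N


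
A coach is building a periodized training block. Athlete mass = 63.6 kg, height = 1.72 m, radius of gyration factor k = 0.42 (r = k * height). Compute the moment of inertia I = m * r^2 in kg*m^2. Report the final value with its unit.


r = k * height = 0.42 * 1.72 = 0.7224 m
r^2 = 0.7224^2 = 0.521862
I = 63.6 * 0.521862 = 33.19 kg*m^2

33.19 kg*m^2


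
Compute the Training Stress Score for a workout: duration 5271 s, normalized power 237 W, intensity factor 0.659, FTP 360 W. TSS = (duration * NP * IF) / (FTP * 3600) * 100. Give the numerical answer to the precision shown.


Product = 5271 * 237 * 0.659 = 823240.593
Base = 360 * 3600 = 1296000
TSS = 823240.593 / 1296000 * 100 = 63.52

63.52 TSS


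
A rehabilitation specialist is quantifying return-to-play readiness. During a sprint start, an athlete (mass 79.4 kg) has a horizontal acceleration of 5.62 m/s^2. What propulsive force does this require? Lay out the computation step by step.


Propulsive force = mass * acceleration
= 79.4 kg * 5.62 m/s^2
= 446.23 N

446.23 N


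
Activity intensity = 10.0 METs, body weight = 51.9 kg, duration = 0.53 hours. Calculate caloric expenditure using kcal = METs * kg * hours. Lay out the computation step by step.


kcal = 10.0 * 51.9 * 0.53
= 519.0 * 0.53
= 275.07 kcal

275.07 kcal


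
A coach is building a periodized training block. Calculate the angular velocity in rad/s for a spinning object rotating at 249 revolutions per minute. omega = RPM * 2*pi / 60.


omega = RPM * 2*pi / 60
= 249 * 6.28318531 / 60
= 26.075 rad/s

26.075 rad/s


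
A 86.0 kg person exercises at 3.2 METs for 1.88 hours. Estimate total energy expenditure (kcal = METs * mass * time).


Energy = METs * mass(kg) * time(h)
= 3.2 * 86.0 * 1.88
= 517.38 kcal

517.38 kcal


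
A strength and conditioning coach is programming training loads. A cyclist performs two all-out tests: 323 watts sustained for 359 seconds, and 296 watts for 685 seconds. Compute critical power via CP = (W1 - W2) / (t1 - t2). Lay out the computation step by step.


W1 = P1 * t1 = 323 * 359 = 115957 J
W2 = P2 * t2 = 296 * 685 = 202760 J
CP = (115957 - 202760) / (359 - 685)
= 266.27 W

266.27 W


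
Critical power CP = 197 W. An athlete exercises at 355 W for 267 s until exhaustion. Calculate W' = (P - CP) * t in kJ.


P - CP = 355 - 197 = 158 W
W' = 158 * 267 = 42186 J
= 42186 / 1000 = 42.186 kJ

42.186 kJ


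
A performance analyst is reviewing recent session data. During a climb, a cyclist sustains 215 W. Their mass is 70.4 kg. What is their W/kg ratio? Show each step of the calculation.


Power-to-weight = 215 W / 70.4 kg
= 3.054 W/kg

3.054 W/kg


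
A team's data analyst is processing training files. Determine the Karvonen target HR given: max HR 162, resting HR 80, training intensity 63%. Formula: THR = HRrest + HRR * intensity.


HRR = HRmax - HRrest = 162 - 80 = 82
THR = 80 + 82 * 0.63
= 131.66 bpm

131.66 bpm


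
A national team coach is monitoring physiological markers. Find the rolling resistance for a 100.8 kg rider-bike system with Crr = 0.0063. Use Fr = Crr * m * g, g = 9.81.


m * g = 100.8 * 9.81 = 988.848 N
Fr = 0.0063 * 988.848 = 6.23 N

6.23 N


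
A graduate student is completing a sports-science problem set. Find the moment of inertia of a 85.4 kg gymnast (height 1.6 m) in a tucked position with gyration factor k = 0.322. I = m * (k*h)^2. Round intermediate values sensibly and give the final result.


Radius of gyration = 0.322 * 1.6 = 0.5152 m
I = 85.4 * 0.5152^2
= 85.4 * 0.265431
= 22.668 kg*m^2

22.668 kg*m^2


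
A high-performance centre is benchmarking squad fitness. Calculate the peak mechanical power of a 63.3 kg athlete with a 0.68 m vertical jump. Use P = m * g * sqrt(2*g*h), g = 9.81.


First, sqrt(2gh) = sqrt(2 * 9.81 * 0.68)
= sqrt(13.3416) = 3.652616 m/s
Power = 63.3 * 9.81 * 3.652616 = 2268.18 W

2268.18 W


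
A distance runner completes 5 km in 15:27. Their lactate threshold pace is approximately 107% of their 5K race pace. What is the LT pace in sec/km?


Convert to seconds: 15 min 27 s = 927 s
Pace per km = 927 / 5 = 185.4 s/km
LT pace = 185.4 * 1.07 = 198.38 s/km

198.38 s/km


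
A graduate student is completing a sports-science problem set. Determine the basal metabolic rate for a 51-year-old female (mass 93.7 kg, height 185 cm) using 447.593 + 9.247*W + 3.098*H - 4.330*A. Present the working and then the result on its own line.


BMR = 447.593 + 9.247*93.7 + 3.098*185 - 4.330*51
= 1666.34 kcal/day

1666.34 kcal/day


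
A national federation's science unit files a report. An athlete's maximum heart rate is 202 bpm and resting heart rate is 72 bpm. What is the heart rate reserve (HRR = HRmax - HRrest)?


HRR = HRmax - HRrest
= 202 - 72
= 130 bpm

130 bpm


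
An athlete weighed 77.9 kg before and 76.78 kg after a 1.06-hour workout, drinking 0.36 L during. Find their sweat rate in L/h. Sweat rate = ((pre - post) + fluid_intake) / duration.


Body mass change = 1.12 kg
Total sweat loss = 1.12 + 0.36 = 1.48 L
Rate = 1.48 / 1.06 = 1.396 L/h

1.396 L/h


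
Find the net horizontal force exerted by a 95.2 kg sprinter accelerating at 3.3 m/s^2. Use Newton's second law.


Newton's second law: F = m * a
F = 95.2 * 3.3 = 314.16 N

314.16 N


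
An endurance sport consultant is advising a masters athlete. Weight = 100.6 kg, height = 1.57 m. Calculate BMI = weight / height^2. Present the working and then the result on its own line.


height^2 = 1.57^2 = 2.4649
BMI = 100.6 / 2.4649 = 40.81 kg/m^2

40.81 kg/m^2


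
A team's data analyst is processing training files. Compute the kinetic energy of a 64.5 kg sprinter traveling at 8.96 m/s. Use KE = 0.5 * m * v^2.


Velocity squared = 80.2816
KE = 0.5 * 64.5 * 80.2816 = 2589.08 J

2589.08 J


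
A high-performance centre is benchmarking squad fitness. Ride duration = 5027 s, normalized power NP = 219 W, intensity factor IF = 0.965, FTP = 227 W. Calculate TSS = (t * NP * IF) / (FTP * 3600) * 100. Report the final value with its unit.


Numerator = 5027 * 219 * 0.965 = 1062381.045
Denominator = 227 * 3600 = 817200
TSS = 1062381.045 / 817200 * 100
= 130.0

130.0 TSS


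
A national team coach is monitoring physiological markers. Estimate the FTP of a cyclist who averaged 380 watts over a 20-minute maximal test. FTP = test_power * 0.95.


FTP = 380 * 0.95 = 361.0 W

361.0 W


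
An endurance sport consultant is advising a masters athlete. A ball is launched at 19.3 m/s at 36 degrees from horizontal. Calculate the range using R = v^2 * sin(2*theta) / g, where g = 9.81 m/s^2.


sin(2 * 36) = sin(72) = 0.951057
v^2 = 19.3^2 = 372.49
R = 372.49 * 0.951057 / 9.81
= 36.112 m

36.112 m


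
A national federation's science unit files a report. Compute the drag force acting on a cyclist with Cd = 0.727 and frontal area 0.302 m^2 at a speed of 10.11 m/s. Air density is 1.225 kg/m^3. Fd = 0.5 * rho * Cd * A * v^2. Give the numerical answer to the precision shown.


Step 1: v^2 = 102.2121
Step 2: Fd = 0.5 * 1.225 * 0.727 * 0.302 * 102.2121
= 13.745 N

13.745 N


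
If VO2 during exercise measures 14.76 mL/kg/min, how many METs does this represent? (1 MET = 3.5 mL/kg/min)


METs = VO2 / 3.5 = 14.76 / 3.5 = 4.22

4.22 METs


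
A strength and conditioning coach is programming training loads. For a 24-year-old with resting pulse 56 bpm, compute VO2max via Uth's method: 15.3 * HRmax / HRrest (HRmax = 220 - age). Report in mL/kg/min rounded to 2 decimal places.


Step 1: HRmax = 220 - 24 = 196 bpm
Step 2: Ratio = 196 / 56 = 3.5
Step 3: VO2max = 15.3 * 3.5 = 53.55 mL/kg/min

53.55 mL/kg/min


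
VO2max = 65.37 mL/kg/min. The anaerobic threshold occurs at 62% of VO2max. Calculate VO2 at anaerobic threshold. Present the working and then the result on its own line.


AT fraction = 62 / 100 = 0.62
AT VO2 = 65.37 * 0.62
= 40.53 mL/kg/min

40.53 mL/kg/min


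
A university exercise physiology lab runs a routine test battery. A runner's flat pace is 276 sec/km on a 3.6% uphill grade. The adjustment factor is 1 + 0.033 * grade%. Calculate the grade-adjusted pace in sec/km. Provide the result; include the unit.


Factor = 1 + 0.033 * 3.6 = 1.1188
Adjusted pace = 276 * 1.1188
= 308.79 sec/km

308.79 s/km


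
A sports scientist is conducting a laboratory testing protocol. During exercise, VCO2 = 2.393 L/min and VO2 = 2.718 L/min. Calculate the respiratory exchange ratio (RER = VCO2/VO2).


RER = VCO2 / VO2
= 2.393 / 2.718
= 0.8804

0.8804


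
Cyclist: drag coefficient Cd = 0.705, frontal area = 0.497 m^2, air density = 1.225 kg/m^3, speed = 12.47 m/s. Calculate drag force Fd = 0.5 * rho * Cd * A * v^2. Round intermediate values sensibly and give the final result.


v^2 = 12.47^2 = 155.5009
Fd = 0.5 * 1.225 * 0.705 * 0.497 * 155.5009
= 33.372 N

33.372 N


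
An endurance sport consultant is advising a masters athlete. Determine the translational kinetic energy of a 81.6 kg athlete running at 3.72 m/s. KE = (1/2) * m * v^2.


KE = 0.5 * m * v^2
= 0.5 * 81.6 * 3.72^2
= 0.5 * 81.6 * 13.8384
= 564.61 J

564.61 J


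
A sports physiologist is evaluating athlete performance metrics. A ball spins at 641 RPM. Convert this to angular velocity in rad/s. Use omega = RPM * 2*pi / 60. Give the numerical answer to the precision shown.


omega = 641 * 2 * pi / 60
= 641 * 6.28318531 / 60
= 4027.522 / 60
= 67.125 rad/s

67.125 rad/s


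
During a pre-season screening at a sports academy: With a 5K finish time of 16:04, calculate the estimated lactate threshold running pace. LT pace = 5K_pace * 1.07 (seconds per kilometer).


Race duration = 964 s for 5 km
Average pace = 964 / 5 = 192.8 s/km
LT pace = 192.8 * 1.07
= 206.3 s/km

206.3 s/km


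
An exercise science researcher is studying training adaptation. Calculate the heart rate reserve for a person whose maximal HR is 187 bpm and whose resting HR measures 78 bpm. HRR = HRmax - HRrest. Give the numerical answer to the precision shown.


HRmax = 187 bpm
HRrest = 78 bpm
HRR = 187 - 78 = 109 bpm

109 bpm


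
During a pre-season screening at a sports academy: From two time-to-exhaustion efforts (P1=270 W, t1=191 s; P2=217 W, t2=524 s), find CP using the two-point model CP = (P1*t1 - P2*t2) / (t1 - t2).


Work in trial 1 = 51570 J
Work in trial 2 = 113708 J
Delta work = -62138 J
Delta time = -333 s
CP = -62138 / -333 = 186.6 W

186.6 W


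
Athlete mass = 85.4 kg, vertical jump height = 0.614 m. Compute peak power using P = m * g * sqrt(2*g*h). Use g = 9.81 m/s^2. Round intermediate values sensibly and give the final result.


sqrt(2 * 9.81 * 0.614) = sqrt(12.04668) = 3.470833 m/s
P = 85.4 * 9.81 * 3.470833
= 2907.77 W

2907.77 W


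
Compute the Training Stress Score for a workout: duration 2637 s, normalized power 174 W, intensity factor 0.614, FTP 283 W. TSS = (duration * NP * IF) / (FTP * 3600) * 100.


Product = 2637 * 174 * 0.614 = 281726.532
Base = 283 * 3600 = 1018800
TSS = 281726.532 / 1018800 * 100 = 27.65

27.65 TSS


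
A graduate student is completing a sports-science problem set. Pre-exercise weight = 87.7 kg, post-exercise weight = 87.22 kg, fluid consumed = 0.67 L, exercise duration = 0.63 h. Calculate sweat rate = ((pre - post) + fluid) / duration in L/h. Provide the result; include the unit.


Weight loss = 87.7 - 87.22 = 0.48 kg (approx L)
Total sweat = 0.48 + 0.67 = 1.15 L
Sweat rate = 1.15 / 0.63 = 1.825 L/h

1.825 L/h


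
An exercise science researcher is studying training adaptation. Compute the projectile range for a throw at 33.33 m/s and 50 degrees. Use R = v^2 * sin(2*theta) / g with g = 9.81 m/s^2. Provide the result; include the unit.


Two times the angle = 100 degrees
sin(100) = 0.984808
R = 1110.8889 * 0.984808 / 9.81 = 111.52 m

111.52 m


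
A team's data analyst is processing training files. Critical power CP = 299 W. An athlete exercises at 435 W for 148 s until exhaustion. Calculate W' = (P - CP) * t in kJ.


P - CP = 435 - 299 = 136 W
W' = 136 * 148 = 20128 J
= 20128 / 1000 = 20.128 kJ

20.128 kJ


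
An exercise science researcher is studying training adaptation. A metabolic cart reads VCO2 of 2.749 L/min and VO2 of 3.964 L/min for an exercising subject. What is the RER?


RER = VCO2 / VO2 = 2.749 / 3.964 = 0.6935

0.6935


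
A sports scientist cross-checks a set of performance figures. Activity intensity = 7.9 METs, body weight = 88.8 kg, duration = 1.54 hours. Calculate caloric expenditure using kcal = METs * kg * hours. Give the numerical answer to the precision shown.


kcal = 7.9 * 88.8 * 1.54
= 701.52 * 1.54
= 1080.34 kcal

1080.34 kcal


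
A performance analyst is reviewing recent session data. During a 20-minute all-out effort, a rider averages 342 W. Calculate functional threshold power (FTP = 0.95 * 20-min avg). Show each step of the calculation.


FTP = 0.95 * 342
= 324.9 W

324.9 W


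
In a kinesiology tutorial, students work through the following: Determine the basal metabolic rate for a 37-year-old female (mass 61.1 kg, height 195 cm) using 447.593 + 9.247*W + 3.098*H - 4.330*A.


BMR = 447.593 + 9.247*61.1 + 3.098*195 - 4.330*37
= 1456.48 kcal/day

1456.48 kcal/day


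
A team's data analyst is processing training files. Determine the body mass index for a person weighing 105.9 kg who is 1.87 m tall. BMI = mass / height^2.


BMI = mass / height^2
= 105.9 / 1.87^2
= 105.9 / 3.4969
= 30.28 kg/m^2

30.28 kg/m^2


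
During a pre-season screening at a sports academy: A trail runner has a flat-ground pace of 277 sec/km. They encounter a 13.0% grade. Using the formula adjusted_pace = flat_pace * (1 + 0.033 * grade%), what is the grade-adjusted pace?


Grade factor = 1 + 0.033 * 13.0 = 1.429
Adjusted = 277 * 1.429 = 395.83 sec/km

395.83 s/km


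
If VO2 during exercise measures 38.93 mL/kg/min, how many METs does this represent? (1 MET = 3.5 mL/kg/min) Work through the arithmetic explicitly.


METs = VO2 / 3.5 = 38.93 / 3.5 = 11.12

11.12 METs


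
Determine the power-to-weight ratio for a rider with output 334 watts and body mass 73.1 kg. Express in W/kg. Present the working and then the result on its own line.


P/W = 334 / 73.1 = 4.569 W/kg

4.569 W/kg


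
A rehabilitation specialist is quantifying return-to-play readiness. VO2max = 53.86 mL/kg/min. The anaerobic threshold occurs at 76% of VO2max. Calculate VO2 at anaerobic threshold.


AT fraction = 76 / 100 = 0.76
AT VO2 = 53.86 * 0.76
= 40.93 mL/kg/min

40.93 mL/kg/min


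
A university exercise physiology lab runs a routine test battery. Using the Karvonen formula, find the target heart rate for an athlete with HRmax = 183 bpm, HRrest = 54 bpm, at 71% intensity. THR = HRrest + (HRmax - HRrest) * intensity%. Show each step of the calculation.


HRR = 183 - 54 = 129
THR = 54 + 129 * 0.71
= 54 + 91.59
= 145.59 bpm

145.59 bpm


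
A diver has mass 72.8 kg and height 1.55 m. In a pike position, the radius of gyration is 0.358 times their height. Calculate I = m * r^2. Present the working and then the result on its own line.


r = 0.358 * 1.55 = 0.5549 m
I = m * r^2 = 72.8 * 0.307914 = 22.416 kg*m^2

22.416 kg*m^2


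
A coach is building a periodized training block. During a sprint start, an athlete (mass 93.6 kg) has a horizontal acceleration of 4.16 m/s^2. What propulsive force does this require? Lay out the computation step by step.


Propulsive force = mass * acceleration
= 93.6 kg * 4.16 m/s^2
= 389.38 N

389.38 N


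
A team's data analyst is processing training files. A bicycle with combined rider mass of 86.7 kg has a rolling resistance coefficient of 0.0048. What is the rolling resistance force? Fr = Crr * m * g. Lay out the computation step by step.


Fr = 0.0048 * 86.7 * 9.81
= 0.41616 * 9.81
= 4.083 N

4.083 N


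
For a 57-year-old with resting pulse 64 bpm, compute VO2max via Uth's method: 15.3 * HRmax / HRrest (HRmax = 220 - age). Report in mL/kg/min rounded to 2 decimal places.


Step 1: HRmax = 220 - 57 = 163 bpm
Step 2: Ratio = 163 / 64 = 2.5469
Step 3: VO2max = 15.3 * 2.5469 = 38.97 mL/kg/min

38.97 mL/kg/min


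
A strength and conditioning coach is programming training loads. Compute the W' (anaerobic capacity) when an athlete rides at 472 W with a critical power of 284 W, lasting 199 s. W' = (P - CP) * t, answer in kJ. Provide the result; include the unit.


Above-CP power = 188 W
Duration = 199 s
W' = 188 * 199 = 37412 J
Convert: 37412 / 1000 = 37.412 kJ

37.412 kJ


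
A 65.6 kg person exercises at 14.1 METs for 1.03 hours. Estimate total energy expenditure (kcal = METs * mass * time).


Energy = METs * mass(kg) * time(h)
= 14.1 * 65.6 * 1.03
= 952.71 kcal

952.71 kcal


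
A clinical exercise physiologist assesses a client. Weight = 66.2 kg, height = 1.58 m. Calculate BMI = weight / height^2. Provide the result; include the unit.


height^2 = 1.58^2 = 2.4964
BMI = 66.2 / 2.4964 = 26.52 kg/m^2

26.52 kg/m^2


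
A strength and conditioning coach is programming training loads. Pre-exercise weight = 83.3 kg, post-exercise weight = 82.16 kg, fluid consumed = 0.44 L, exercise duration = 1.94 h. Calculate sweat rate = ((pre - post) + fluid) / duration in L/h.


Weight loss = 83.3 - 82.16 = 1.14 kg (approx L)
Total sweat = 1.14 + 0.44 = 1.58 L
Sweat rate = 1.58 / 1.94 = 0.814 L/h

0.814 L/h


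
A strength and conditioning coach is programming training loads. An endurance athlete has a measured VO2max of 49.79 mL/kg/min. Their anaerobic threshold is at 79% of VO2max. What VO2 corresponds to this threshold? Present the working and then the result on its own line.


Anaerobic threshold VO2 = VO2max * 79%
= 49.79 * 0.79
= 39.33 mL/kg/min

39.33 mL/kg/min


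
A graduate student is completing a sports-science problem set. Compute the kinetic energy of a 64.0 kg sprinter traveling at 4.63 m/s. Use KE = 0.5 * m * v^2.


Velocity squared = 21.4369
KE = 0.5 * 64.0 * 21.4369 = 685.98 J

685.98 J


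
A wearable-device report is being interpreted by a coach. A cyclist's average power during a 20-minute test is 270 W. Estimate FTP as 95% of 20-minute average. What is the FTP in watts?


FTP = 20-min power * 0.95
= 270 * 0.95
= 256.5 W

256.5 W
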